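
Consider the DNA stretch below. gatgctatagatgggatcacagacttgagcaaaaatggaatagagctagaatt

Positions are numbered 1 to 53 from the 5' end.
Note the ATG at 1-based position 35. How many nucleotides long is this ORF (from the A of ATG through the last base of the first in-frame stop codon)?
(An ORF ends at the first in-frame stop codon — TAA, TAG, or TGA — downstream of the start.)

Codons from position 35: ATG (35–37), GAA (38–40), TAG (41–43).
TAG is the first in-frame stop; ORF spans 35–43, 9 nucleotides.

9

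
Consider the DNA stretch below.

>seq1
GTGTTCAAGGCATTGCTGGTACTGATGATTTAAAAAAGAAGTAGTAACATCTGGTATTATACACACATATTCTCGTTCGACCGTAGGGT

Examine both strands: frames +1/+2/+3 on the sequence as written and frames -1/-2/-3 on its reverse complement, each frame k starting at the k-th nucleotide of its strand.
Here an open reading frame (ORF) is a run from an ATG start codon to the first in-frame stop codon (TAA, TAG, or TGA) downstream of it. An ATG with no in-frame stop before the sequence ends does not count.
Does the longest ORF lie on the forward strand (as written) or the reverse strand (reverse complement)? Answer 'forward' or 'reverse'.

reverse

Reverse complement (5'→3'): ACCCTACGGTCGAACGAGAATATGTGTGTATAATACCAGATGTTACTACTTCTTTTTTAAATCATCAGTACCAGCAATGCCTTGAACAC
Frame +1: GTG TTC AAG GCA TTG CTG GTA CTG ATG ATT TAA AAA AGA AGT AGT AAC ATC TGG TAT TAT ACA CAC ATA TTC TCG TTC GAC CGT AGG — ATG at 25, stop TAA at 31 → 9 nt.
Frame +2: TGT TCA AGG CAT TGC TGG TAC TGA TGA TTT AAA AAA GAA GTA GTA ACA TCT GGT ATT ATA CAC ACA TAT TCT CGT TCG ACC GTA GGG — no ATG→stop ORF.
Frame +3: GTT CAA GGC ATT GCT GGT ACT GAT GAT TTA AAA AAG AAG TAG TAA CAT CTG GTA TTA TAC ACA CAT ATT CTC GTT CGA CCG TAG GGT — no ATG→stop ORF.
Frame -1: ACC CTA CGG TCG AAC GAG AAT ATG TGT GTA TAA TAC CAG ATG TTA CTA CTT CTT TTT TAA ATC ATC AGT ACC AGC AAT GCC TTG AAC — ATG at 22, stop TAA at 31 → 12 nt; ATG at 40, stop TAA at 58 → 21 nt.
Frame -2: CCC TAC GGT CGA ACG AGA ATA TGT GTG TAT AAT ACC AGA TGT TAC TAC TTC TTT TTT AAA TCA TCA GTA CCA GCA ATG CCT TGA ACA — ATG at 77, stop TGA at 83 → 9 nt.
Frame -3: CCT ACG GTC GAA CGA GAA TAT GTG TGT ATA ATA CCA GAT GTT ACT ACT TCT TTT TTA AAT CAT CAG TAC CAG CAA TGC CTT GAA CAC — no ATG→stop ORF.
Forward-strand max 9 nt; reverse-strand max 21 nt. The reverse strand has the longer ORF.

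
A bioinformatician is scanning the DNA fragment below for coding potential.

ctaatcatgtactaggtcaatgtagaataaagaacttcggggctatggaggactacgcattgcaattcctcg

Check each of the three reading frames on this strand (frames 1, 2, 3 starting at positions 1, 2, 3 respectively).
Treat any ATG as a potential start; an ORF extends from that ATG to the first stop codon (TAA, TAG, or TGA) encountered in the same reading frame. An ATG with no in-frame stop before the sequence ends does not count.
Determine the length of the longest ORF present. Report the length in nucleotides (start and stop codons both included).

9

Frame 1: CTA ATC ATG TAC TAG GTC AAT GTA GAA TAA AGA ACT TCG GGG CTA TGG AGG ACT ACG CAT TGC AAT TCC TCG — ATG at 7, stop TAG at 13 → 9 nt.
Frame 2: TAA TCA TGT ACT AGG TCA ATG TAG AAT AAA GAA CTT CGG GGC TAT GGA GGA CTA CGC ATT GCA ATT CCT — ATG at 20, stop TAG at 23 → 6 nt.
Frame 3: AAT CAT GTA CTA GGT CAA TGT AGA ATA AAG AAC TTC GGG GCT ATG GAG GAC TAC GCA TTG CAA TTC CTC — no ATG→stop ORF.
Longest: frame 1, positions 7–15, 9 nt = 3 codons = 2 aa. → 9 nucleotides.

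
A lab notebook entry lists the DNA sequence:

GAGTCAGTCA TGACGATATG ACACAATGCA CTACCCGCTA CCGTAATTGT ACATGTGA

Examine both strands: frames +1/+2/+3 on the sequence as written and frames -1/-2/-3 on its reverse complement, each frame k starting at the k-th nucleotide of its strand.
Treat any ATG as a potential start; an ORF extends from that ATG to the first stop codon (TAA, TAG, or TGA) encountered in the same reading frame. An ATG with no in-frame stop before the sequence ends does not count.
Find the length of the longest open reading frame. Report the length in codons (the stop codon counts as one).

Reverse complement (5'→3'): TCACATGTACAATTACGGTAGCGGGTAGTGCATTGTGTCATATCGTCATGACTGACTC
Frame +1: GAG TCA GTC ATG ACG ATA TGA CAC AAT GCA CTA CCC GCT ACC GTA ATT GTA CAT GTG — ATG at 10, stop TGA at 19 → 12 nt.
Frame +2: AGT CAG TCA TGA CGA TAT GAC ACA ATG CAC TAC CCG CTA CCG TAA TTG TAC ATG TGA — ATG at 26, stop TAA at 44 → 21 nt; ATG at 53, stop TGA at 56 → 6 nt.
Frame +3: GTC AGT CAT GAC GAT ATG ACA CAA TGC ACT ACC CGC TAC CGT AAT TGT ACA TGT — no ATG→stop ORF.
Frame -1: TCA CAT GTA CAA TTA CGG TAG CGG GTA GTG CAT TGT GTC ATA TCG TCA TGA CTG ACT — no ATG→stop ORF.
Frame -2: CAC ATG TAC AAT TAC GGT AGC GGG TAG TGC ATT GTG TCA TAT CGT CAT GAC TGA CTC — ATG at 5, stop TAG at 26 → 24 nt.
Frame -3: ACA TGT ACA ATT ACG GTA GCG GGT AGT GCA TTG TGT CAT ATC GTC ATG ACT GAC — no ATG→stop ORF.
Longest: frame -2, positions 5–28, 24 nt = 8 codons = 7 aa. → 8 codons.

8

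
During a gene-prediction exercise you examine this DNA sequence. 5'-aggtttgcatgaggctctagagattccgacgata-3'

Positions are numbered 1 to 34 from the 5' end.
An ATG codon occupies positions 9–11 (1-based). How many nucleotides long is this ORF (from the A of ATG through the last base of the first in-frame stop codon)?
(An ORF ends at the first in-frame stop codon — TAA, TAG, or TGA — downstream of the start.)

12

Codons from position 9: ATG (9–11), AGG (12–14), CTC (15–17), TAG (18–20).
TAG is the first in-frame stop; ORF spans 9–20, 12 nucleotides.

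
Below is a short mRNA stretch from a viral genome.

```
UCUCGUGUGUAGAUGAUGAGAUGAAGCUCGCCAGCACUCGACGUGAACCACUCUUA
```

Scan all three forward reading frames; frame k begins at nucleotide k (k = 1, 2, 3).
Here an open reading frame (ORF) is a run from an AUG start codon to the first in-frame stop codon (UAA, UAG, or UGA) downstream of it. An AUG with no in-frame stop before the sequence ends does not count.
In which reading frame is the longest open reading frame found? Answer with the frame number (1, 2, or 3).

1

Frame 1: UCU CGU GUG UAG AUG AUG AGA UGA AGC UCG CCA GCA CUC GAC GUG AAC CAC UCU — AUG at 13, stop UGA at 22 → 12 nt; AUG at 16, stop UGA at 22 → 9 nt.
Frame 2: CUC GUG UGU AGA UGA UGA GAU GAA GCU CGC CAG CAC UCG ACG UGA ACC ACU CUU — no AUG→stop ORF.
Frame 3: UCG UGU GUA GAU GAU GAG AUG AAG CUC GCC AGC ACU CGA CGU GAA CCA CUC UUA — no AUG→stop ORF.
Longest ORF is 12 nt in frame 1 (positions 13–24).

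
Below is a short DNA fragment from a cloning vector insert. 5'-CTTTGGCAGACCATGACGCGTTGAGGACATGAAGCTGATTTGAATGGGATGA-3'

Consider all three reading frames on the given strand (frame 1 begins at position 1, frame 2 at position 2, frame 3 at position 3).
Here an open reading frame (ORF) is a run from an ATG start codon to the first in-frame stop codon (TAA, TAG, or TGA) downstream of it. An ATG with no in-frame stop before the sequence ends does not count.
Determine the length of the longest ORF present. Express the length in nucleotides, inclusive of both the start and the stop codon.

Frame 1: CTT TGG CAG ACC ATG ACG CGT TGA GGA CAT GAA GCT GAT TTG AAT GGG ATG — ATG at 13, stop TGA at 22 → 12 nt.
Frame 2: TTT GGC AGA CCA TGA CGC GTT GAG GAC ATG AAG CTG ATT TGA ATG GGA TGA — ATG at 29, stop TGA at 41 → 15 nt; ATG at 44, stop TGA at 50 → 9 nt.
Frame 3: TTG GCA GAC CAT GAC GCG TTG AGG ACA TGA AGC TGA TTT GAA TGG GAT — no ATG→stop ORF.
Longest: frame 2, positions 29–43, 15 nt = 5 codons = 4 aa. → 15 nucleotides.

15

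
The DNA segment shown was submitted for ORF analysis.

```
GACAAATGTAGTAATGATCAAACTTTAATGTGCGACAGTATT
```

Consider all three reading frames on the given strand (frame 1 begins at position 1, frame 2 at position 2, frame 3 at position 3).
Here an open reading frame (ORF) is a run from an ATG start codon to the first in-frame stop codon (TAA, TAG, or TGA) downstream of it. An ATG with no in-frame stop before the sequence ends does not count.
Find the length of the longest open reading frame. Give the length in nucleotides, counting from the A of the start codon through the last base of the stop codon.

Frame 1: GAC AAA TGT AGT AAT GAT CAA ACT TTA ATG TGC GAC AGT ATT — no ATG→stop ORF.
Frame 2: ACA AAT GTA GTA ATG ATC AAA CTT TAA TGT GCG ACA GTA — ATG at 14, stop TAA at 26 → 15 nt.
Frame 3: CAA ATG TAG TAA TGA TCA AAC TTT AAT GTG CGA CAG TAT — ATG at 6, stop TAG at 9 → 6 nt.
Longest: frame 2, positions 14–28, 15 nt = 5 codons = 4 aa. → 15 nucleotides.

15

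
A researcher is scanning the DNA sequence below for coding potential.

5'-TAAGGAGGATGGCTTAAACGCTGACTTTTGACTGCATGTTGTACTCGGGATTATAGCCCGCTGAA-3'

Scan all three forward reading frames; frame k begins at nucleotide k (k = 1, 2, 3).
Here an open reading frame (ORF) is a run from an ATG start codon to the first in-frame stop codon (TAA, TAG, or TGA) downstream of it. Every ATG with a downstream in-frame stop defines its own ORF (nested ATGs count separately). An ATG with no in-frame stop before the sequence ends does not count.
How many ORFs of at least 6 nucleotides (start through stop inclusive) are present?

Frame 1: TAA GGA GGA TGG CTT AAA CGC TGA CTT TTG ACT GCA TGT TGT ACT CGG GAT TAT AGC CCG CTG — no ATG→stop ORF.
Frame 2: AAG GAG GAT GGC TTA AAC GCT GAC TTT TGA CTG CAT GTT GTA CTC GGG ATT ATA GCC CGC TGA — no ATG→stop ORF.
Frame 3: AGG AGG ATG GCT TAA ACG CTG ACT TTT GAC TGC ATG TTG TAC TCG GGA TTA TAG CCC GCT GAA — ATG at 9, stop TAA at 15 → 9 nt; ATG at 36, stop TAG at 54 → 21 nt.
ORFs ≥ 6 nucleotides: frame 3 9–17 (9 nucleotides), frame 3 36–56 (21 nucleotides). Count = 2.

2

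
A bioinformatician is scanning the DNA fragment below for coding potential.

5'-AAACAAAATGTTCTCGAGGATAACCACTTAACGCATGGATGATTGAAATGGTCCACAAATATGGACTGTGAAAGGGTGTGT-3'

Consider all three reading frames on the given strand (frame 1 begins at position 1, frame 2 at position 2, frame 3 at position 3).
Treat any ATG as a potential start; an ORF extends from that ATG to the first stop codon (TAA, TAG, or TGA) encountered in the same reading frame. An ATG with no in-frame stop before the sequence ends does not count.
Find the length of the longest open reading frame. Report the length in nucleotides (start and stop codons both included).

Frame 1: AAA CAA AAT GTT CTC GAG GAT AAC CAC TTA ACG CAT GGA TGA TTG AAA TGG TCC ACA AAT ATG GAC TGT GAA AGG GTG TGT — no ATG→stop ORF.
Frame 2: AAC AAA ATG TTC TCG AGG ATA ACC ACT TAA CGC ATG GAT GAT TGA AAT GGT CCA CAA ATA TGG ACT GTG AAA GGG TGT — ATG at 8, stop TAA at 29 → 24 nt; ATG at 35, stop TGA at 44 → 12 nt.
Frame 3: ACA AAA TGT TCT CGA GGA TAA CCA CTT AAC GCA TGG ATG ATT GAA ATG GTC CAC AAA TAT GGA CTG TGA AAG GGT GTG — ATG at 39, stop TGA at 69 → 33 nt; ATG at 48, stop TGA at 69 → 24 nt.
Longest: frame 3, positions 39–71, 33 nt = 11 codons = 10 aa. → 33 nucleotides.

33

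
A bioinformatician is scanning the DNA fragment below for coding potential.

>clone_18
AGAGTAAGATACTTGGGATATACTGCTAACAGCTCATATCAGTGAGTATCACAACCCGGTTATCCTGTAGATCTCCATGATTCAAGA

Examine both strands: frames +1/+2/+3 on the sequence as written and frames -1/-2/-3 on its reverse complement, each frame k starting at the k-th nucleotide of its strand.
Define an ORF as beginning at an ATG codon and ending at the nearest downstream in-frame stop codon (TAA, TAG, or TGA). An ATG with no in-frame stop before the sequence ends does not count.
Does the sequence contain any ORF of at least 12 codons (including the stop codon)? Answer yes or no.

no

Reverse complement (5'→3'): TCTTGAATCATGGAGATCTACAGGATAACCGGGTTGTGATACTCACTGATATGAGCTGTTAGCAGTATATCCCAAGTATCTTACTCT
Frame +1: AGA GTA AGA TAC TTG GGA TAT ACT GCT AAC AGC TCA TAT CAG TGA GTA TCA CAA CCC GGT TAT CCT GTA GAT CTC CAT GAT TCA AGA — no ATG→stop ORF.
Frame +2: GAG TAA GAT ACT TGG GAT ATA CTG CTA ACA GCT CAT ATC AGT GAG TAT CAC AAC CCG GTT ATC CTG TAG ATC TCC ATG ATT CAA — no ATG→stop ORF.
Frame +3: AGT AAG ATA CTT GGG ATA TAC TGC TAA CAG CTC ATA TCA GTG AGT ATC ACA ACC CGG TTA TCC TGT AGA TCT CCA TGA TTC AAG — no ATG→stop ORF.
Frame -1: TCT TGA ATC ATG GAG ATC TAC AGG ATA ACC GGG TTG TGA TAC TCA CTG ATA TGA GCT GTT AGC AGT ATA TCC CAA GTA TCT TAC TCT — ATG at 10, stop TGA at 37 → 30 nt.
Frame -2: CTT GAA TCA TGG AGA TCT ACA GGA TAA CCG GGT TGT GAT ACT CAC TGA TAT GAG CTG TTA GCA GTA TAT CCC AAG TAT CTT ACT — no ATG→stop ORF.
Frame -3: TTG AAT CAT GGA GAT CTA CAG GAT AAC CGG GTT GTG ATA CTC ACT GAT ATG AGC TGT TAG CAG TAT ATC CCA AGT ATC TTA CTC — ATG at 51, stop TAG at 60 → 12 nt.
Largest ORF found is 10 codons < 12, so no.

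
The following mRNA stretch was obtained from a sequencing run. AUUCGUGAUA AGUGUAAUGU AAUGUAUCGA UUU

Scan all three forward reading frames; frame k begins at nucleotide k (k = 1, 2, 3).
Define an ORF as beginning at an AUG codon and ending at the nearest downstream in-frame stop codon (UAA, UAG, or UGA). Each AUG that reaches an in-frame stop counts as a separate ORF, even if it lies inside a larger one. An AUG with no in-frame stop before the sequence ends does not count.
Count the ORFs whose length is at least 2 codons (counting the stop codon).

Frame 1: AUU CGU GAU AAG UGU AAU GUA AUG UAU CGA UUU — no AUG→stop ORF.
Frame 2: UUC GUG AUA AGU GUA AUG UAA UGU AUC GAU — AUG at 17, stop UAA at 20 → 6 nt.
Frame 3: UCG UGA UAA GUG UAA UGU AAU GUA UCG AUU — no AUG→stop ORF.
ORFs ≥ 2 codons: frame 2 17–22 (2 codons). Count = 1.

1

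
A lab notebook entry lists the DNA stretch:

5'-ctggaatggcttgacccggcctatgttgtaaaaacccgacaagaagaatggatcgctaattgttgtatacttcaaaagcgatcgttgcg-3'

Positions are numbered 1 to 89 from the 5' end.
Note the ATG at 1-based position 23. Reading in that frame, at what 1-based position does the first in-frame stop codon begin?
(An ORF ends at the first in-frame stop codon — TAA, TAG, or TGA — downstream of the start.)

29

Codons from position 23: ATG (23–25), TTG (26–28), TAA (29–31).
TAA is a stop codon; it begins at position 29.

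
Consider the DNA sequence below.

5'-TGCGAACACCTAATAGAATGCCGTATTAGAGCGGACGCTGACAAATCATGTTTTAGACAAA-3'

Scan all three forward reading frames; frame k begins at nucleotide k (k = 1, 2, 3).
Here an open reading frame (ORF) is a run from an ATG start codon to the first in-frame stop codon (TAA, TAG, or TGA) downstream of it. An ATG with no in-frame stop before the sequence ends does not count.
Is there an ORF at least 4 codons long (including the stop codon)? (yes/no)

yes

Frame 1: TGC GAA CAC CTA ATA GAA TGC CGT ATT AGA GCG GAC GCT GAC AAA TCA TGT TTT AGA CAA — no ATG→stop ORF.
Frame 2: GCG AAC ACC TAA TAG AAT GCC GTA TTA GAG CGG ACG CTG ACA AAT CAT GTT TTA GAC AAA — no ATG→stop ORF.
Frame 3: CGA ACA CCT AAT AGA ATG CCG TAT TAG AGC GGA CGC TGA CAA ATC ATG TTT TAG ACA — ATG at 18, stop TAG at 27 → 12 nt; ATG at 48, stop TAG at 54 → 9 nt.
Frame 3 has an ORF of 4 codons (positions 18–29) ≥ 4, so yes.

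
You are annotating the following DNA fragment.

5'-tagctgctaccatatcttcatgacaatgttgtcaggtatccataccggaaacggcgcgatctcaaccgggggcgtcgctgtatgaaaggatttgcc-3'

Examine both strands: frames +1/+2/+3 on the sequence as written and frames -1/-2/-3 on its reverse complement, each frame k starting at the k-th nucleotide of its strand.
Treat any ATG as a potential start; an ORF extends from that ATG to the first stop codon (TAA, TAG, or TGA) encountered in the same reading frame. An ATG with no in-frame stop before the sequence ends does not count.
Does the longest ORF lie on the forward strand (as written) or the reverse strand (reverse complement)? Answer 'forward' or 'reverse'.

forward

Reverse complement (5'→3'): GGCAAATCCTTTCATACAGCGACGCCCCCGGTTGAGATCGCGCCGTTTCCGGTATGGATACCTGACAACATTGTCATGAAGATATGGTAGCAGCTA
Frame +1: TAG CTG CTA CCA TAT CTT CAT GAC AAT GTT GTC AGG TAT CCA TAC CGG AAA CGG CGC GAT CTC AAC CGG GGG CGT CGC TGT ATG AAA GGA TTT GCC — no ATG→stop ORF.
Frame +2: AGC TGC TAC CAT ATC TTC ATG ACA ATG TTG TCA GGT ATC CAT ACC GGA AAC GGC GCG ATC TCA ACC GGG GGC GTC GCT GTA TGA AAG GAT TTG — ATG at 20, stop TGA at 83 → 66 nt; ATG at 26, stop TGA at 83 → 60 nt.
Frame +3: GCT GCT ACC ATA TCT TCA TGA CAA TGT TGT CAG GTA TCC ATA CCG GAA ACG GCG CGA TCT CAA CCG GGG GCG TCG CTG TAT GAA AGG ATT TGC — no ATG→stop ORF.
Frame -1: GGC AAA TCC TTT CAT ACA GCG ACG CCC CCG GTT GAG ATC GCG CCG TTT CCG GTA TGG ATA CCT GAC AAC ATT GTC ATG AAG ATA TGG TAG CAG CTA — ATG at 76, stop TAG at 88 → 15 nt.
Frame -2: GCA AAT CCT TTC ATA CAG CGA CGC CCC CGG TTG AGA TCG CGC CGT TTC CGG TAT GGA TAC CTG ACA ACA TTG TCA TGA AGA TAT GGT AGC AGC — no ATG→stop ORF.
Frame -3: CAA ATC CTT TCA TAC AGC GAC GCC CCC GGT TGA GAT CGC GCC GTT TCC GGT ATG GAT ACC TGA CAA CAT TGT CAT GAA GAT ATG GTA GCA GCT — ATG at 54, stop TGA at 63 → 12 nt.
Forward-strand max 66 nt; reverse-strand max 15 nt. The forward strand has the longer ORF.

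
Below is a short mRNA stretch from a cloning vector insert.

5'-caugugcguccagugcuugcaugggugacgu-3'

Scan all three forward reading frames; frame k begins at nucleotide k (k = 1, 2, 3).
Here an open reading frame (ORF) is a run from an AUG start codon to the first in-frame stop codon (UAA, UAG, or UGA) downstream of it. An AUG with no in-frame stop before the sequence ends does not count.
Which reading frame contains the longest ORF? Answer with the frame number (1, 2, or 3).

Frame 1: CAU GUG CGU CCA GUG CUU GCA UGG GUG ACG — no AUG→stop ORF.
Frame 2: AUG UGC GUC CAG UGC UUG CAU GGG UGA CGU — AUG at 2, stop UGA at 26 → 27 nt.
Frame 3: UGU GCG UCC AGU GCU UGC AUG GGU GAC — no AUG→stop ORF.
Longest ORF is 27 nt in frame 2 (positions 2–28).

2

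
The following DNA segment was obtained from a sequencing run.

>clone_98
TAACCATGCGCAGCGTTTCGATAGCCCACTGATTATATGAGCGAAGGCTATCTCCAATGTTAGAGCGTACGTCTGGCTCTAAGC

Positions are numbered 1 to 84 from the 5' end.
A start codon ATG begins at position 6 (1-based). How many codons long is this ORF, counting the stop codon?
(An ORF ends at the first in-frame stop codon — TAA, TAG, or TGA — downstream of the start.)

9

Codons from position 6: ATG (6–8), CGC (9–11), AGC (12–14), GTT (15–17), TCG (18–20), ATA (21–23), GCC (24–26), CAC (27–29), TGA (30–32).
TGA is the first in-frame stop; that's 9 codons including the stop.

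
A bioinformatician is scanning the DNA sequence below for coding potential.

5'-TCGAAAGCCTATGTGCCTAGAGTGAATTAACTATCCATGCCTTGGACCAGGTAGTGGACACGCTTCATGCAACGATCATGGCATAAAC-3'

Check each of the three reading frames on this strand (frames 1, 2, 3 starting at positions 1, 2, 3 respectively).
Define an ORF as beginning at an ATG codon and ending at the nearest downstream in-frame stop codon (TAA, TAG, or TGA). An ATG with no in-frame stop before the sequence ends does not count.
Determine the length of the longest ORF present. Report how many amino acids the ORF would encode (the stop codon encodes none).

5

Frame 1: TCG AAA GCC TAT GTG CCT AGA GTG AAT TAA CTA TCC ATG CCT TGG ACC AGG TAG TGG ACA CGC TTC ATG CAA CGA TCA TGG CAT AAA — ATG at 37, stop TAG at 52 → 18 nt.
Frame 2: CGA AAG CCT ATG TGC CTA GAG TGA ATT AAC TAT CCA TGC CTT GGA CCA GGT AGT GGA CAC GCT TCA TGC AAC GAT CAT GGC ATA AAC — ATG at 11, stop TGA at 23 → 15 nt.
Frame 3: GAA AGC CTA TGT GCC TAG AGT GAA TTA ACT ATC CAT GCC TTG GAC CAG GTA GTG GAC ACG CTT CAT GCA ACG ATC ATG GCA TAA — ATG at 78, stop TAA at 84 → 9 nt.
Longest: frame 1, positions 37–54, 18 nt = 6 codons = 5 aa. → 5 amino acids.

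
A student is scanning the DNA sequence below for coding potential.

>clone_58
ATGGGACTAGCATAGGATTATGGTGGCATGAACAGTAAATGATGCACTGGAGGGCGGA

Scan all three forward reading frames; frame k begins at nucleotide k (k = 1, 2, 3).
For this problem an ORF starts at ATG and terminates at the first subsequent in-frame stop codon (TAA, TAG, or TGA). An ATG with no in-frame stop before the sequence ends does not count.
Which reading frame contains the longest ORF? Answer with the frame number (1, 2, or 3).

Frame 1: ATG GGA CTA GCA TAG GAT TAT GGT GGC ATG AAC AGT AAA TGA TGC ACT GGA GGG CGG — ATG at 1, stop TAG at 13 → 15 nt; ATG at 28, stop TGA at 40 → 15 nt.
Frame 2: TGG GAC TAG CAT AGG ATT ATG GTG GCA TGA ACA GTA AAT GAT GCA CTG GAG GGC GGA — ATG at 20, stop TGA at 29 → 12 nt.
Frame 3: GGG ACT AGC ATA GGA TTA TGG TGG CAT GAA CAG TAA ATG ATG CAC TGG AGG GCG — no ATG→stop ORF.
Longest ORF is 15 nt in frame 1 (positions 1–15).

1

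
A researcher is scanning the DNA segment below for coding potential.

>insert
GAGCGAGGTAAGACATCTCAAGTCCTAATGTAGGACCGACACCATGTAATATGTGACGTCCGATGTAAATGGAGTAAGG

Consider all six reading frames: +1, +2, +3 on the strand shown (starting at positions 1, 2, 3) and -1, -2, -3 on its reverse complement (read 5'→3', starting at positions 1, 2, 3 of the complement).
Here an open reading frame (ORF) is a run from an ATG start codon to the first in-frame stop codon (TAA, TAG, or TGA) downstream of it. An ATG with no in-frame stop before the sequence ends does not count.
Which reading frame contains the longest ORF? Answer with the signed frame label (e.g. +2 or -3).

-2

Reverse complement (5'→3'): CCTTACTCCATTTACATCGGACGTCACATATTACATGGTGTCGGTCCTACATTAGGACTTGAGATGTCTTACCTCGCTC
Frame +1: GAG CGA GGT AAG ACA TCT CAA GTC CTA ATG TAG GAC CGA CAC CAT GTA ATA TGT GAC GTC CGA TGT AAA TGG AGT AAG — ATG at 28, stop TAG at 31 → 6 nt.
Frame +2: AGC GAG GTA AGA CAT CTC AAG TCC TAA TGT AGG ACC GAC ACC ATG TAA TAT GTG ACG TCC GAT GTA AAT GGA GTA AGG — ATG at 44, stop TAA at 47 → 6 nt.
Frame +3: GCG AGG TAA GAC ATC TCA AGT CCT AAT GTA GGA CCG ACA CCA TGT AAT ATG TGA CGT CCG ATG TAA ATG GAG TAA — ATG at 51, stop TGA at 54 → 6 nt; ATG at 63, stop TAA at 66 → 6 nt; ATG at 69, stop TAA at 75 → 9 nt.
Frame -1: CCT TAC TCC ATT TAC ATC GGA CGT CAC ATA TTA CAT GGT GTC GGT CCT ACA TTA GGA CTT GAG ATG TCT TAC CTC GCT — no ATG→stop ORF.
Frame -2: CTT ACT CCA TTT ACA TCG GAC GTC ACA TAT TAC ATG GTG TCG GTC CTA CAT TAG GAC TTG AGA TGT CTT ACC TCG CTC — ATG at 35, stop TAG at 53 → 21 nt.
Frame -3: TTA CTC CAT TTA CAT CGG ACG TCA CAT ATT ACA TGG TGT CGG TCC TAC ATT AGG ACT TGA GAT GTC TTA CCT CGC — no ATG→stop ORF.
Longest ORF is 21 nt in frame -2 (positions 35–55).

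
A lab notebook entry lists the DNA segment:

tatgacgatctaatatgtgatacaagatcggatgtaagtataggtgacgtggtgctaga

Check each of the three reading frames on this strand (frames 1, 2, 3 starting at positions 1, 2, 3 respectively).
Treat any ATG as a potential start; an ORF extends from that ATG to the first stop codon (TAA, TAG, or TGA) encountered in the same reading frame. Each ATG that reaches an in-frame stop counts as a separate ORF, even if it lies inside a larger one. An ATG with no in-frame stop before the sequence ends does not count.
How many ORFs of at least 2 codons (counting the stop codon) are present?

3

Frame 1: TAT GAC GAT CTA ATA TGT GAT ACA AGA TCG GAT GTA AGT ATA GGT GAC GTG GTG CTA — no ATG→stop ORF.
Frame 2: ATG ACG ATC TAA TAT GTG ATA CAA GAT CGG ATG TAA GTA TAG GTG ACG TGG TGC TAG — ATG at 2, stop TAA at 11 → 12 nt; ATG at 32, stop TAA at 35 → 6 nt.
Frame 3: TGA CGA TCT AAT ATG TGA TAC AAG ATC GGA TGT AAG TAT AGG TGA CGT GGT GCT AGA — ATG at 15, stop TGA at 18 → 6 nt.
ORFs ≥ 2 codons: frame 2 2–13 (4 codons), frame 2 32–37 (2 codons), frame 3 15–20 (2 codons). Count = 3.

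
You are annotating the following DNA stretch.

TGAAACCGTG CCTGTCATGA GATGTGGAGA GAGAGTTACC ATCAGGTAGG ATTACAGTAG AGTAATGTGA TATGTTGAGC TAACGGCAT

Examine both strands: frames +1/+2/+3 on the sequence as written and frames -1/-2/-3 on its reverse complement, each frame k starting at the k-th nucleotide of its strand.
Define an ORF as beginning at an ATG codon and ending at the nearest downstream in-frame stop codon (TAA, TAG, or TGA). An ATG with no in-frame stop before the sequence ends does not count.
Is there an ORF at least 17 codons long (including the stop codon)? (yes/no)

no

Reverse complement (5'→3'): ATGCCGTTAGCTCAACATATCACATTACTCTACTGTAATCCTACCTGATGGTAACTCTCTCTCCACATCTCATGACAGGCACGGTTTCA
Frame +1: TGA AAC CGT GCC TGT CAT GAG ATG TGG AGA GAG AGT TAC CAT CAG GTA GGA TTA CAG TAG AGT AAT GTG ATA TGT TGA GCT AAC GGC — ATG at 22, stop TAG at 58 → 39 nt.
Frame +2: GAA ACC GTG CCT GTC ATG AGA TGT GGA GAG AGA GTT ACC ATC AGG TAG GAT TAC AGT AGA GTA ATG TGA TAT GTT GAG CTA ACG GCA — ATG at 17, stop TAG at 47 → 33 nt; ATG at 65, stop TGA at 68 → 6 nt.
Frame +3: AAA CCG TGC CTG TCA TGA GAT GTG GAG AGA GAG TTA CCA TCA GGT AGG ATT ACA GTA GAG TAA TGT GAT ATG TTG AGC TAA CGG CAT — ATG at 72, stop TAA at 81 → 12 nt.
Frame -1: ATG CCG TTA GCT CAA CAT ATC ACA TTA CTC TAC TGT AAT CCT ACC TGA TGG TAA CTC TCT CTC CAC ATC TCA TGA CAG GCA CGG TTT — ATG at 1, stop TGA at 46 → 48 nt.
Frame -2: TGC CGT TAG CTC AAC ATA TCA CAT TAC TCT ACT GTA ATC CTA CCT GAT GGT AAC TCT CTC TCC ACA TCT CAT GAC AGG CAC GGT TTC — no ATG→stop ORF.
Frame -3: GCC GTT AGC TCA ACA TAT CAC ATT ACT CTA CTG TAA TCC TAC CTG ATG GTA ACT CTC TCT CCA CAT CTC ATG ACA GGC ACG GTT TCA — no ATG→stop ORF.
Largest ORF found is 16 codons < 17, so no.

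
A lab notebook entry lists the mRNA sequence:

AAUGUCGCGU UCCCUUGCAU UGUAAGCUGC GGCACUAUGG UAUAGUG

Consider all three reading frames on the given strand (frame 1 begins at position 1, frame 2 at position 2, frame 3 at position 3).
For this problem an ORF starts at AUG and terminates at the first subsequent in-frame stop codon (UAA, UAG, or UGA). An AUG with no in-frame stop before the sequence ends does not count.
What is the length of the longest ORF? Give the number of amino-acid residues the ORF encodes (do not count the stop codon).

7

Frame 1: AAU GUC GCG UUC CCU UGC AUU GUA AGC UGC GGC ACU AUG GUA UAG — AUG at 37, stop UAG at 43 → 9 nt.
Frame 2: AUG UCG CGU UCC CUU GCA UUG UAA GCU GCG GCA CUA UGG UAU AGU — AUG at 2, stop UAA at 23 → 24 nt.
Frame 3: UGU CGC GUU CCC UUG CAU UGU AAG CUG CGG CAC UAU GGU AUA GUG — no AUG→stop ORF.
Longest: frame 2, positions 2–25, 24 nt = 8 codons = 7 aa. → 7 amino acids.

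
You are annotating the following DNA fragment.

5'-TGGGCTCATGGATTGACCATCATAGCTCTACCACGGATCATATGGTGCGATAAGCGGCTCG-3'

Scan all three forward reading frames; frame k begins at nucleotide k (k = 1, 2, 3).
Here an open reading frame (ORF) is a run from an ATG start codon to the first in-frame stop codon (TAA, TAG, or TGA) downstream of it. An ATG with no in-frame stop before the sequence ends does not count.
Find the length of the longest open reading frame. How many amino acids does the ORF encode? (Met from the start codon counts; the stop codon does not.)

Frame 1: TGG GCT CAT GGA TTG ACC ATC ATA GCT CTA CCA CGG ATC ATA TGG TGC GAT AAG CGG CTC — no ATG→stop ORF.
Frame 2: GGG CTC ATG GAT TGA CCA TCA TAG CTC TAC CAC GGA TCA TAT GGT GCG ATA AGC GGC TCG — ATG at 8, stop TGA at 14 → 9 nt.
Frame 3: GGC TCA TGG ATT GAC CAT CAT AGC TCT ACC ACG GAT CAT ATG GTG CGA TAA GCG GCT — ATG at 42, stop TAA at 51 → 12 nt.
Longest: frame 3, positions 42–53, 12 nt = 4 codons = 3 aa. → 3 amino acids.

3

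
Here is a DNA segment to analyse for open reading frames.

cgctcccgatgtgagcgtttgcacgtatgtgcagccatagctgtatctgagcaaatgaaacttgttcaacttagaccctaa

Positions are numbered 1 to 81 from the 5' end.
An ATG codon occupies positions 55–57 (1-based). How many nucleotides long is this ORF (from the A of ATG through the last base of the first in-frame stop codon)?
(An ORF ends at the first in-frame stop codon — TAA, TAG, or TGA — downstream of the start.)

27

Codons from position 55: ATG (55–57), AAA (58–60), CTT (61–63), GTT (64–66), CAA (67–69), CTT (70–72), AGA (73–75), CCC (76–78), TAA (79–81).
TAA is the first in-frame stop; ORF spans 55–81, 27 nucleotides.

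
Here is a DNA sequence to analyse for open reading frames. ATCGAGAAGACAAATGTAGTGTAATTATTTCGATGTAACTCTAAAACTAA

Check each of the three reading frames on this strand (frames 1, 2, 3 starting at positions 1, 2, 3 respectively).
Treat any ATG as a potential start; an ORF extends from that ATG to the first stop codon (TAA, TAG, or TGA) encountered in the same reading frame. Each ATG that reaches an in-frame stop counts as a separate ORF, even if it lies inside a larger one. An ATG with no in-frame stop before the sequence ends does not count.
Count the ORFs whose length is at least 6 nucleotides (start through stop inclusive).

2

Frame 1: ATC GAG AAG ACA AAT GTA GTG TAA TTA TTT CGA TGT AAC TCT AAA ACT — no ATG→stop ORF.
Frame 2: TCG AGA AGA CAA ATG TAG TGT AAT TAT TTC GAT GTA ACT CTA AAA CTA — ATG at 14, stop TAG at 17 → 6 nt.
Frame 3: CGA GAA GAC AAA TGT AGT GTA ATT ATT TCG ATG TAA CTC TAA AAC TAA — ATG at 33, stop TAA at 36 → 6 nt.
ORFs ≥ 6 nucleotides: frame 2 14–19 (6 nucleotides), frame 3 33–38 (6 nucleotides). Count = 2.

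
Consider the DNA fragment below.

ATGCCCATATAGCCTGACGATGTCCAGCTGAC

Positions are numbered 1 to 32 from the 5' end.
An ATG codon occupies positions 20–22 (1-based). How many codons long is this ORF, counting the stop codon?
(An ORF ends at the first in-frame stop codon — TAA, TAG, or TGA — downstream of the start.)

4

Codons from position 20: ATG (20–22), TCC (23–25), AGC (26–28), TGA (29–31).
TGA is the first in-frame stop; that's 4 codons including the stop.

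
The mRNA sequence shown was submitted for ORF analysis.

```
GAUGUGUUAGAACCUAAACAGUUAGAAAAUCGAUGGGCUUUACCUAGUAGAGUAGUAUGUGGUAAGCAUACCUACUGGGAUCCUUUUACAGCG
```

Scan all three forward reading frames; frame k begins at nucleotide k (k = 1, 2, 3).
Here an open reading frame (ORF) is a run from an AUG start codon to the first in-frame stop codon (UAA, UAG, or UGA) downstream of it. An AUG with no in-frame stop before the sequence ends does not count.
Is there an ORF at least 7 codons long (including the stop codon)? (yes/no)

no

Frame 1: GAU GUG UUA GAA CCU AAA CAG UUA GAA AAU CGA UGG GCU UUA CCU AGU AGA GUA GUA UGU GGU AAG CAU ACC UAC UGG GAU CCU UUU ACA GCG — no AUG→stop ORF.
Frame 2: AUG UGU UAG AAC CUA AAC AGU UAG AAA AUC GAU GGG CUU UAC CUA GUA GAG UAG UAU GUG GUA AGC AUA CCU ACU GGG AUC CUU UUA CAG — AUG at 2, stop UAG at 8 → 9 nt.
Frame 3: UGU GUU AGA ACC UAA ACA GUU AGA AAA UCG AUG GGC UUU ACC UAG UAG AGU AGU AUG UGG UAA GCA UAC CUA CUG GGA UCC UUU UAC AGC — AUG at 33, stop UAG at 45 → 15 nt; AUG at 57, stop UAA at 63 → 9 nt.
Largest ORF found is 5 codons < 7, so no.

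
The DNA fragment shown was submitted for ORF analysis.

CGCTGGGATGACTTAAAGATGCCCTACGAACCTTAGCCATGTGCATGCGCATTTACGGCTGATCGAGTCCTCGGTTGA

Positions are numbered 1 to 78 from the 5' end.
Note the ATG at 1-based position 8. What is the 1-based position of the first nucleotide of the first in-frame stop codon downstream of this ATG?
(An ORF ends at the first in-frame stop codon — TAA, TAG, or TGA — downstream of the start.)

Codons from position 8: ATG (8–10), ACT (11–13), TAA (14–16).
TAA is a stop codon; it begins at position 14.

14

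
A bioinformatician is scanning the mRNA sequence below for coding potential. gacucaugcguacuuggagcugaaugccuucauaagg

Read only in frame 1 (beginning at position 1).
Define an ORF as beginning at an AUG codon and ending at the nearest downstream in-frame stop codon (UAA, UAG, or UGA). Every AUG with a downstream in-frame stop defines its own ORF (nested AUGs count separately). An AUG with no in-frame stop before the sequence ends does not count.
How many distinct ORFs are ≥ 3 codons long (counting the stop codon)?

Frame 1: GAC UCA UGC GUA CUU GGA GCU GAA UGC CUU CAU AAG — no AUG→stop ORF.
No ORF reaches 3 codons. Count = 0.

0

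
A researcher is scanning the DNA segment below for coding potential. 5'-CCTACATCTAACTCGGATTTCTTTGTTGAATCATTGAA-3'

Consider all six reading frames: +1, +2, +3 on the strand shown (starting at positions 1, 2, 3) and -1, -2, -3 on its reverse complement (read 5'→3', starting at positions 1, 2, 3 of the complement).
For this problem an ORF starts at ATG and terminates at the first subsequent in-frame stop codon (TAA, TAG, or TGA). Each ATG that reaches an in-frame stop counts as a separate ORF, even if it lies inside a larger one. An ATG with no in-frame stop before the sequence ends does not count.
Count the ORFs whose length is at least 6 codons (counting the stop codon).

1

Reverse complement (5'→3'): TTCAATGATTCAACAAAGAAATCCGAGTTAGATGTAGG
Frame +1: CCT ACA TCT AAC TCG GAT TTC TTT GTT GAA TCA TTG — no ATG→stop ORF.
Frame +2: CTA CAT CTA ACT CGG ATT TCT TTG TTG AAT CAT TGA — no ATG→stop ORF.
Frame +3: TAC ATC TAA CTC GGA TTT CTT TGT TGA ATC ATT GAA — no ATG→stop ORF.
Frame -1: TTC AAT GAT TCA ACA AAG AAA TCC GAG TTA GAT GTA — no ATG→stop ORF.
Frame -2: TCA ATG ATT CAA CAA AGA AAT CCG AGT TAG ATG TAG — ATG at 5, stop TAG at 29 → 27 nt; ATG at 32, stop TAG at 35 → 6 nt.
Frame -3: CAA TGA TTC AAC AAA GAA ATC CGA GTT AGA TGT AGG — no ATG→stop ORF.
ORFs ≥ 6 codons: frame -2 5–31 (9 codons). Count = 1.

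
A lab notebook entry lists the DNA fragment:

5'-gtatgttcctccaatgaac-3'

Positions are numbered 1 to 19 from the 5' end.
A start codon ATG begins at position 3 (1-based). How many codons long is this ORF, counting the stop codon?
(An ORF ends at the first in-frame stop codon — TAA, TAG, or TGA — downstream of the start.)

Codons from position 3: ATG (3–5), TTC (6–8), CTC (9–11), CAA (12–14), TGA (15–17).
TGA is the first in-frame stop; that's 5 codons including the stop.

5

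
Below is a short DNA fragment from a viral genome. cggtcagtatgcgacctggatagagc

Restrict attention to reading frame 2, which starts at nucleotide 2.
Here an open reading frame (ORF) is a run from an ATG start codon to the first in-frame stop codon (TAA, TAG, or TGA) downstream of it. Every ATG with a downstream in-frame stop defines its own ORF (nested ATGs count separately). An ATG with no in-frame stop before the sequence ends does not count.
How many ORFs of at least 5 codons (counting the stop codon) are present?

Frame 2: GGT CAG TAT GCG ACC TGG ATA GAG — no ATG→stop ORF.
No ORF reaches 5 codons. Count = 0.

0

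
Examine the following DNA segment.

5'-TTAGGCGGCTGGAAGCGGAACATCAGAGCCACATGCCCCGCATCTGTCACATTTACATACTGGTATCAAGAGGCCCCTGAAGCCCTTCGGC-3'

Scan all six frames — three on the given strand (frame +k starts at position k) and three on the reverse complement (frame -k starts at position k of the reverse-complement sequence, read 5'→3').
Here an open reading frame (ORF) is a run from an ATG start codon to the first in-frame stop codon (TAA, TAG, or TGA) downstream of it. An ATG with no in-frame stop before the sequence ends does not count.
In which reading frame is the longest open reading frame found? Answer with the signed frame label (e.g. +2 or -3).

+3

Reverse complement (5'→3'): GCCGAAGGGCTTCAGGGGCCTCTTGATACCAGTATGTAAATGTGACAGATGCGGGGCATGTGGCTCTGATGTTCCGCTTCCAGCCGCCTAA
Frame +1: TTA GGC GGC TGG AAG CGG AAC ATC AGA GCC ACA TGC CCC GCA TCT GTC ACA TTT ACA TAC TGG TAT CAA GAG GCC CCT GAA GCC CTT CGG — no ATG→stop ORF.
Frame +2: TAG GCG GCT GGA AGC GGA ACA TCA GAG CCA CAT GCC CCG CAT CTG TCA CAT TTA CAT ACT GGT ATC AAG AGG CCC CTG AAG CCC TTC GGC — no ATG→stop ORF.
Frame +3: AGG CGG CTG GAA GCG GAA CAT CAG AGC CAC ATG CCC CGC ATC TGT CAC ATT TAC ATA CTG GTA TCA AGA GGC CCC TGA AGC CCT TCG — ATG at 33, stop TGA at 78 → 48 nt.
Frame -1: GCC GAA GGG CTT CAG GGG CCT CTT GAT ACC AGT ATG TAA ATG TGA CAG ATG CGG GGC ATG TGG CTC TGA TGT TCC GCT TCC AGC CGC CTA — ATG at 34, stop TAA at 37 → 6 nt; ATG at 40, stop TGA at 43 → 6 nt; ATG at 49, stop TGA at 67 → 21 nt; ATG at 58, stop TGA at 67 → 12 nt.
Frame -2: CCG AAG GGC TTC AGG GGC CTC TTG ATA CCA GTA TGT AAA TGT GAC AGA TGC GGG GCA TGT GGC TCT GAT GTT CCG CTT CCA GCC GCC TAA — no ATG→stop ORF.
Frame -3: CGA AGG GCT TCA GGG GCC TCT TGA TAC CAG TAT GTA AAT GTG ACA GAT GCG GGG CAT GTG GCT CTG ATG TTC CGC TTC CAG CCG CCT — no ATG→stop ORF.
Longest ORF is 48 nt in frame +3 (positions 33–80).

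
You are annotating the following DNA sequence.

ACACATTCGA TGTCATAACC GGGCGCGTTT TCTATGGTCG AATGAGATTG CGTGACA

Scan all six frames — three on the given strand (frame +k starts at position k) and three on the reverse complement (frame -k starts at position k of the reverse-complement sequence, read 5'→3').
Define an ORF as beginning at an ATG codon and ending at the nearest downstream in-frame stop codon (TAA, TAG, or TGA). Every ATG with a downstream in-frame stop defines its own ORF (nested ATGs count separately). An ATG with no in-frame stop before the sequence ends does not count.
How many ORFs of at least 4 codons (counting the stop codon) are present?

Reverse complement (5'→3'): TGTCACGCAATCTCATTCGACCATAGAAAACGCGCCCGGTTATGACATCGAATGTGT
Frame +1: ACA CAT TCG ATG TCA TAA CCG GGC GCG TTT TCT ATG GTC GAA TGA GAT TGC GTG ACA — ATG at 10, stop TAA at 16 → 9 nt; ATG at 34, stop TGA at 43 → 12 nt.
Frame +2: CAC ATT CGA TGT CAT AAC CGG GCG CGT TTT CTA TGG TCG AAT GAG ATT GCG TGA — no ATG→stop ORF.
Frame +3: ACA TTC GAT GTC ATA ACC GGG CGC GTT TTC TAT GGT CGA ATG AGA TTG CGT GAC — no ATG→stop ORF.
Frame -1: TGT CAC GCA ATC TCA TTC GAC CAT AGA AAA CGC GCC CGG TTA TGA CAT CGA ATG TGT — no ATG→stop ORF.
Frame -2: GTC ACG CAA TCT CAT TCG ACC ATA GAA AAC GCG CCC GGT TAT GAC ATC GAA TGT — no ATG→stop ORF.
Frame -3: TCA CGC AAT CTC ATT CGA CCA TAG AAA ACG CGC CCG GTT ATG ACA TCG AAT GTG — no ATG→stop ORF.
ORFs ≥ 4 codons: frame +1 34–45 (4 codons). Count = 1.

1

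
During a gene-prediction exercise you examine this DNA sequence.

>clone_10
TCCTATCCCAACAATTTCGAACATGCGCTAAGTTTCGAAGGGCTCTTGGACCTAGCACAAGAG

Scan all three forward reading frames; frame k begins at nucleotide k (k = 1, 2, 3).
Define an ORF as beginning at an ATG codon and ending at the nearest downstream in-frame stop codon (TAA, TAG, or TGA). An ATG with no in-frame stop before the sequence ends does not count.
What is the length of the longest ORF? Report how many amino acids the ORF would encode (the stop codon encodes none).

2

Frame 1: TCC TAT CCC AAC AAT TTC GAA CAT GCG CTA AGT TTC GAA GGG CTC TTG GAC CTA GCA CAA GAG — no ATG→stop ORF.
Frame 2: CCT ATC CCA ACA ATT TCG AAC ATG CGC TAA GTT TCG AAG GGC TCT TGG ACC TAG CAC AAG — ATG at 23, stop TAA at 29 → 9 nt.
Frame 3: CTA TCC CAA CAA TTT CGA ACA TGC GCT AAG TTT CGA AGG GCT CTT GGA CCT AGC ACA AGA — no ATG→stop ORF.
Longest: frame 2, positions 23–31, 9 nt = 3 codons = 2 aa. → 2 amino acids.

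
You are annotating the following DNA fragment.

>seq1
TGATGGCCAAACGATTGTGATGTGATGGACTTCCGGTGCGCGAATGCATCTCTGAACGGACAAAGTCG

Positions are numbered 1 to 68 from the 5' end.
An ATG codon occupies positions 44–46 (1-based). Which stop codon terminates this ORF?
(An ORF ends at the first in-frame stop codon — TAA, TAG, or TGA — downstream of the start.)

TGA

Codons from position 44: ATG (44–46), CAT (47–49), CTC (50–52), TGA (53–55).
The first in-frame stop codon is TGA.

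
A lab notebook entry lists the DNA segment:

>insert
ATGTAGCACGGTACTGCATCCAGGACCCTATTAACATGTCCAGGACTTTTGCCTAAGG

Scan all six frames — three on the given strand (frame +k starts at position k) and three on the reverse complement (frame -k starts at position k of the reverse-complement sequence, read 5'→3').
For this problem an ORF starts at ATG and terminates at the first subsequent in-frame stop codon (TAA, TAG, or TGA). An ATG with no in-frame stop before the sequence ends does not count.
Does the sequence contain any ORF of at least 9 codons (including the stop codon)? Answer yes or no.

Reverse complement (5'→3'): CCTTAGGCAAAAGTCCTGGACATGTTAATAGGGTCCTGGATGCAGTACCGTGCTACAT
Frame +1: ATG TAG CAC GGT ACT GCA TCC AGG ACC CTA TTA ACA TGT CCA GGA CTT TTG CCT AAG — ATG at 1, stop TAG at 4 → 6 nt.
Frame +2: TGT AGC ACG GTA CTG CAT CCA GGA CCC TAT TAA CAT GTC CAG GAC TTT TGC CTA AGG — no ATG→stop ORF.
Frame +3: GTA GCA CGG TAC TGC ATC CAG GAC CCT ATT AAC ATG TCC AGG ACT TTT GCC TAA — ATG at 36, stop TAA at 54 → 21 nt.
Frame -1: CCT TAG GCA AAA GTC CTG GAC ATG TTA ATA GGG TCC TGG ATG CAG TAC CGT GCT ACA — no ATG→stop ORF.
Frame -2: CTT AGG CAA AAG TCC TGG ACA TGT TAA TAG GGT CCT GGA TGC AGT ACC GTG CTA CAT — no ATG→stop ORF.
Frame -3: TTA GGC AAA AGT CCT GGA CAT GTT AAT AGG GTC CTG GAT GCA GTA CCG TGC TAC — no ATG→stop ORF.
Largest ORF found is 7 codons < 9, so no.

no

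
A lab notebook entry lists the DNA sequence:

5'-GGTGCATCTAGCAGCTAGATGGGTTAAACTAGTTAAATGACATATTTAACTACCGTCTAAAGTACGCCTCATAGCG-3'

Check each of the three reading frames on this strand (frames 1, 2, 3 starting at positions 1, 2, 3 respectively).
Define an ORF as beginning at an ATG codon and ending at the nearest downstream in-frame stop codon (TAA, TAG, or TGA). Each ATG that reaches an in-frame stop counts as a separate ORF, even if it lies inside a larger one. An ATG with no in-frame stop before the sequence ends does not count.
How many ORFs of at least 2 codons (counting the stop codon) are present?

2

Frame 1: GGT GCA TCT AGC AGC TAG ATG GGT TAA ACT AGT TAA ATG ACA TAT TTA ACT ACC GTC TAA AGT ACG CCT CAT AGC — ATG at 19, stop TAA at 25 → 9 nt; ATG at 37, stop TAA at 58 → 24 nt.
Frame 2: GTG CAT CTA GCA GCT AGA TGG GTT AAA CTA GTT AAA TGA CAT ATT TAA CTA CCG TCT AAA GTA CGC CTC ATA GCG — no ATG→stop ORF.
Frame 3: TGC ATC TAG CAG CTA GAT GGG TTA AAC TAG TTA AAT GAC ATA TTT AAC TAC CGT CTA AAG TAC GCC TCA TAG — no ATG→stop ORF.
ORFs ≥ 2 codons: frame 1 19–27 (3 codons), frame 1 37–60 (8 codons). Count = 2.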